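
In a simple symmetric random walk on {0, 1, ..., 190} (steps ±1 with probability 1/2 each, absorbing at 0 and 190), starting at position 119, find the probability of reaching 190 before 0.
P(hit 190 before 0) = 119/190

Let u_k = P(hit 190 before 0 | start at k). Then u_0 = 0, u_190 = 1, and u_k = u_{k-1}/2 + u_{k+1}/2 for 1 ≤ k ≤ 189. This harmonic recurrence is solved by u_k = k/190, giving u_119 = 119/190.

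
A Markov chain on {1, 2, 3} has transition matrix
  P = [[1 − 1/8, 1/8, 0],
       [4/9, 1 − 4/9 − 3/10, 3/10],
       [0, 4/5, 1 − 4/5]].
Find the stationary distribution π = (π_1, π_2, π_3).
π = (256/355, 72/355, 27/355)

This is a birth-death chain on three states, which satisfies detailed balance: π_1 · P_{12} = π_2 · P_{21} and π_2 · P_{23} = π_3 · P_{32}.
From π_1 · 1/8 = π_2 · 4/9: π_2/π_1 = (1/8)/(4/9) = 9/32.
From π_2 · 3/10 = π_3 · 4/5: π_3/π_2 = (3/10)/(4/5) = 3/8.
Take π_1 proportional to 1; then unnormalized π = (1, 9/32, 27/256). Normalize by dividing by the sum 355/256:
  π = (256/355, 72/355, 27/355).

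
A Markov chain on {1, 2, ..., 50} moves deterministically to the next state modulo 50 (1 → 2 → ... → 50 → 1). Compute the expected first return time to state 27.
E[T_27 | X_0 = 27] = 50

The chain cycles deterministically, so starting at state 27 it returns in exactly 50 steps. Equivalently, the stationary distribution is uniform π_j = 1/50 for every state j, so by Kac's formula E[T_27] = 1/π_27 = 50.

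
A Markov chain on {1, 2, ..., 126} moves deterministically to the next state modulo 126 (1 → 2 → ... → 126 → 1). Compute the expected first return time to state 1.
E[T_1 | X_0 = 1] = 126

The chain cycles deterministically, so starting at state 1 it returns in exactly 126 steps. Equivalently, the stationary distribution is uniform π_j = 1/126 for every state j, so by Kac's formula E[T_1] = 1/π_1 = 126.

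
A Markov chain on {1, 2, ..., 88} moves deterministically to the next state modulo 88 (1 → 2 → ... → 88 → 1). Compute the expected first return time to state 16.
E[T_16 | X_0 = 16] = 88

The chain cycles deterministically, so starting at state 16 it returns in exactly 88 steps. Equivalently, the stationary distribution is uniform π_j = 1/88 for every state j, so by Kac's formula E[T_16] = 1/π_16 = 88.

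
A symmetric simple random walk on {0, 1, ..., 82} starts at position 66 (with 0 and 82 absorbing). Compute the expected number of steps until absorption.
E[τ | X_0 = 66] = 1056

Let v_k = E[τ | X_0 = k]. Boundary: v_0 = v_82 = 0. Recurrence: v_k = 1 + (v_{k-1} + v_{k+1})/2 for 1 ≤ k ≤ 81. The particular solution to v_k − (v_{k-1} + v_{k+1})/2 = 1 is v_k = −k^2. Adding homogeneous solution A + B k and matching boundaries gives v_k = k (82 − k). Substituting k = 66: v_66 = 66 · 16 = 1056.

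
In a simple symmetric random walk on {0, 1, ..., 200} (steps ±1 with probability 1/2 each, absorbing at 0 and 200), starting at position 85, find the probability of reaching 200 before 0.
P(hit 200 before 0) = 85/200 = 17/40

Let u_k = P(hit 200 before 0 | start at k). Then u_0 = 0, u_200 = 1, and u_k = u_{k-1}/2 + u_{k+1}/2 for 1 ≤ k ≤ 199. This harmonic recurrence is solved by u_k = k/200, giving u_85 = 85/200 = 17/40.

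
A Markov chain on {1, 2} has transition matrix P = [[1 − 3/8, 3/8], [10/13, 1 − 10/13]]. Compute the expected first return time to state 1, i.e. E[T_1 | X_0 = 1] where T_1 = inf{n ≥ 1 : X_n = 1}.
E[T_1 | X_0 = 1] = 1/π_1 = 119/80

For an irreducible recurrent Markov chain with stationary distribution π, E[T_i | X_0 = i] = 1/π_i (Kac's formula). Here π_1 = (10/13)/(3/8 + 10/13) = (10/13)/(119/104) = 80/119, so E[T_1 | X_0 = 1] = 1/π_1 = (3/8 + 10/13)/(10/13) = (119/104)/(10/13) = 119/80.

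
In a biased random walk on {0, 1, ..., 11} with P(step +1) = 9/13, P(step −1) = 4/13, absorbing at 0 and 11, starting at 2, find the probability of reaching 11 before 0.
P(hit 11 before 0) = (1 − (4/9)^2) / (1 − (4/9)^11) = 5036466357/6275373061

Let u_k denote P(reach 11 before 0 | start at k). Boundary: u_0 = 0, u_11 = 1. Recurrence: u_k = 9/13·u_{k+1} + 4/13·u_{k-1} for 1 ≤ k ≤ 10. Try u_k = A + B·r^k with r = q/p = (4/13)/(9/13) = 4/9. Substitution satisfies the recurrence; boundary conditions give:
  u_k = (1 − r^k) / (1 − r^N) = (1 − (4/9)^2) / (1 − (4/9)^11) = 5036466357/6275373061.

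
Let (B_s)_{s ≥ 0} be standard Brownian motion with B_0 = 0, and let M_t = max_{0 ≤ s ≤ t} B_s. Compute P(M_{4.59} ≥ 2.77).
P(M_{4.59} ≥ 2.77) = 2·P(B_{4.59} ≥ 2.77) = 2(1 − Φ(2.77/√4.59)) ≈ 0.1960

By the reflection principle for Brownian motion, P(M_t ≥ a) = 2 · P(B_t ≥ a) for a ≥ 0. Since B_t ~ N(0, t), P(B_t ≥ 2.77) = 1 − Φ(2.77/√t) = 1 − Φ(2.77/√4.59) = 1 − Φ(1.2929). So
  P(M_{4.59} ≥ 2.77) = 2(1 − Φ(1.2929)) ≈ 0.1960.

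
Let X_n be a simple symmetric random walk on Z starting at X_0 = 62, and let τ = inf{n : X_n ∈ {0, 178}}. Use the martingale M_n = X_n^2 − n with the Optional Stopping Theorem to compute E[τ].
E[τ] = 7192

M_n = X_n^2 − n is a martingale (since E[X_{n+1}^2 | F_n] = X_n^2 + 1). By OST (τ has finite mean in a bounded region), E[M_τ] = E[M_0] = X_0^2 − 0 = 62^2 = 3844. Also E[M_τ] = E[X_τ^2] − E[τ]. The walk exits at 0 or 178, with P(hit 178 first) = 62/178, so E[X_τ^2] = 178^2 · 62/178 + 0 = 11036. Thus E[τ] = E[X_τ^2] − E[M_τ] = 11036 − 3844 = 7192 = 62(178 − 62) = 7192.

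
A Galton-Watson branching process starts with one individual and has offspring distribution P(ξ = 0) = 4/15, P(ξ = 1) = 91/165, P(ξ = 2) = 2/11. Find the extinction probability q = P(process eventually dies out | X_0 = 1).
q = 1

Mean offspring μ = 0·4/15 + 1·91/165 + 2·2/11 = 151/165 ≤ 1. For μ ≤ 1 with offspring not concentrated at 1, the Galton-Watson process goes extinct almost surely, so q = 1.
(Algebraic check: The pgf is f(s) = 4/15 + 91/165·s + 2/11·s². The extinction probability q is the smallest fixed point of f in [0, 1]. Setting s = f(s):
  2/11·s² + (91/165 − 1)·s + 4/15 = 0
  2/11·s² − (4/15 + 2/11)·s + 4/15 = 0
which factors as (s − 1)·(2/11·s − 4/15) = 0, giving roots s = 1 and s = (4/15)/(2/11) = 22/15. Since 22/15 ≥ 1, the smallest root in [0, 1] is s = 1.)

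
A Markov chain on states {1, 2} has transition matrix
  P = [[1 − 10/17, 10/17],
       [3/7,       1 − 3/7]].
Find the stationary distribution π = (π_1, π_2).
π_1 = 51/121, π_2 = 70/121

Solve πP = π with π_1 + π_2 = 1. From πP = π: π_1 · (1 − 10/17) + π_2 · 3/7 = π_1 ⇒ π_2 · 3/7 = π_1 · 10/17 ⇒ π_2/π_1 = (10/17)/(3/7) = 70/51. Together with π_1 + π_2 = 1:
  π_1 = (3/7)/(10/17 + 3/7) = (3/7)/(121/119) = 51/121,
  π_2 = (10/17)/(10/17 + 3/7) = (10/17)/(121/119) = 70/121.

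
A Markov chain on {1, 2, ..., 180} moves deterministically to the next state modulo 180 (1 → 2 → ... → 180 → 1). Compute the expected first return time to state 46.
E[T_46 | X_0 = 46] = 180

The chain cycles deterministically, so starting at state 46 it returns in exactly 180 steps. Equivalently, the stationary distribution is uniform π_j = 1/180 for every state j, so by Kac's formula E[T_46] = 1/π_46 = 180.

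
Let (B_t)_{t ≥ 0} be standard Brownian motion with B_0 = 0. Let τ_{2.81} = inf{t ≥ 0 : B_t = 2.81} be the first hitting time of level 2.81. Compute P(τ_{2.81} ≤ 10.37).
P(τ_{2.81} ≤ 10.37) = 2(1 − Φ(2.81/√10.37)) = 2(1 − Φ(0.8726)) ≈ 0.3829

By the reflection principle for standard BM, P(τ_b ≤ t) = 2 · P(B_t ≥ b). Since B_t ~ N(0, t), P(B_t ≥ 2.81) = 1 − Φ(2.81/√t) = 1 − Φ(2.81/√10.37) = 1 − Φ(0.8726) ≈ 0.19144. Doubling: P(τ_{2.81} ≤ 10.37) ≈ 2 · 0.19144 = 0.38288 ≈ 0.3829.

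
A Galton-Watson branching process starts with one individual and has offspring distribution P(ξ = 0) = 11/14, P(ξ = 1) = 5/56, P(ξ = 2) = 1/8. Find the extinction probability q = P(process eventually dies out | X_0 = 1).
q = 1

Mean offspring μ = 0·11/14 + 1·5/56 + 2·1/8 = 19/56 ≤ 1. For μ ≤ 1 with offspring not concentrated at 1, the Galton-Watson process goes extinct almost surely, so q = 1.
(Algebraic check: The pgf is f(s) = 11/14 + 5/56·s + 1/8·s². The extinction probability q is the smallest fixed point of f in [0, 1]. Setting s = f(s):
  1/8·s² + (5/56 − 1)·s + 11/14 = 0
  1/8·s² − (11/14 + 1/8)·s + 11/14 = 0
which factors as (s − 1)·(1/8·s − 11/14) = 0, giving roots s = 1 and s = (11/14)/(1/8) = 44/7. Since 44/7 ≥ 1, the smallest root in [0, 1] is s = 1.)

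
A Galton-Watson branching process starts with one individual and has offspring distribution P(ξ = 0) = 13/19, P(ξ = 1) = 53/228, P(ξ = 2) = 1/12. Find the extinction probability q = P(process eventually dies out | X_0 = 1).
q = 1

Mean offspring μ = 0·13/19 + 1·53/228 + 2·1/12 = 91/228 ≤ 1. For μ ≤ 1 with offspring not concentrated at 1, the Galton-Watson process goes extinct almost surely, so q = 1.
(Algebraic check: The pgf is f(s) = 13/19 + 53/228·s + 1/12·s². The extinction probability q is the smallest fixed point of f in [0, 1]. Setting s = f(s):
  1/12·s² + (53/228 − 1)·s + 13/19 = 0
  1/12·s² − (13/19 + 1/12)·s + 13/19 = 0
which factors as (s − 1)·(1/12·s − 13/19) = 0, giving roots s = 1 and s = (13/19)/(1/12) = 156/19. Since 156/19 ≥ 1, the smallest root in [0, 1] is s = 1.)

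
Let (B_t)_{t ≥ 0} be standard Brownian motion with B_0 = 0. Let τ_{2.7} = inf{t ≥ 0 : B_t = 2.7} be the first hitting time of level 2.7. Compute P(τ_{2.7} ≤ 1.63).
P(τ_{2.7} ≤ 1.63) = 2(1 − Φ(2.7/√1.63)) = 2(1 − Φ(2.1148)) ≈ 0.0344

By the reflection principle for standard BM, P(τ_b ≤ t) = 2 · P(B_t ≥ b). Since B_t ~ N(0, t), P(B_t ≥ 2.7) = 1 − Φ(2.7/√t) = 1 − Φ(2.7/√1.63) = 1 − Φ(2.1148) ≈ 0.01722. Doubling: P(τ_{2.7} ≤ 1.63) ≈ 2 · 0.01722 = 0.03444 ≈ 0.0344.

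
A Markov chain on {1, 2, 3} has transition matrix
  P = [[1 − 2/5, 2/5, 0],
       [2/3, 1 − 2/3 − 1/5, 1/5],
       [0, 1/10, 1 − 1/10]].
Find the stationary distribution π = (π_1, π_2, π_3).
π = (5/14, 3/14, 3/7)

This is a birth-death chain on three states, which satisfies detailed balance: π_1 · P_{12} = π_2 · P_{21} and π_2 · P_{23} = π_3 · P_{32}.
From π_1 · 2/5 = π_2 · 2/3: π_2/π_1 = (2/5)/(2/3) = 3/5.
From π_2 · 1/5 = π_3 · 1/10: π_3/π_2 = (1/5)/(1/10) = 2.
Take π_1 proportional to 1; then unnormalized π = (1, 3/5, 6/5). Normalize by dividing by the sum 14/5:
  π = (5/14, 3/14, 3/7).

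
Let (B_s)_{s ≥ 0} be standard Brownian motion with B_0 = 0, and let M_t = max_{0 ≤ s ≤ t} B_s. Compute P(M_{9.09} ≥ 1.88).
P(M_{9.09} ≥ 1.88) = 2·P(B_{9.09} ≥ 1.88) = 2(1 − Φ(1.88/√9.09)) ≈ 0.5329

By the reflection principle for Brownian motion, P(M_t ≥ a) = 2 · P(B_t ≥ a) for a ≥ 0. Since B_t ~ N(0, t), P(B_t ≥ 1.88) = 1 − Φ(1.88/√t) = 1 − Φ(1.88/√9.09) = 1 − Φ(0.6236). So
  P(M_{9.09} ≥ 1.88) = 2(1 − Φ(0.6236)) ≈ 0.5329.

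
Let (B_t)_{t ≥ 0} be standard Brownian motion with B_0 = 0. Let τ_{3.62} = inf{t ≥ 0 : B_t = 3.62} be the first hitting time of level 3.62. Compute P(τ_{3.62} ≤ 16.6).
P(τ_{3.62} ≤ 16.6) = 2(1 − Φ(3.62/√16.6)) = 2(1 − Φ(0.8885)) ≈ 0.3743

By the reflection principle for standard BM, P(τ_b ≤ t) = 2 · P(B_t ≥ b). Since B_t ~ N(0, t), P(B_t ≥ 3.62) = 1 − Φ(3.62/√t) = 1 − Φ(3.62/√16.6) = 1 − Φ(0.8885) ≈ 0.18714. Doubling: P(τ_{3.62} ≤ 16.6) ≈ 2 · 0.18714 = 0.37428 ≈ 0.3743.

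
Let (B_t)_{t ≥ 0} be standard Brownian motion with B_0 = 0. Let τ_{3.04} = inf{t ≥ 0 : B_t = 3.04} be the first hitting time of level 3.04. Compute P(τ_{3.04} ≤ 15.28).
P(τ_{3.04} ≤ 15.28) = 2(1 − Φ(3.04/√15.28)) = 2(1 − Φ(0.7777)) ≈ 0.4367

By the reflection principle for standard BM, P(τ_b ≤ t) = 2 · P(B_t ≥ b). Since B_t ~ N(0, t), P(B_t ≥ 3.04) = 1 − Φ(3.04/√t) = 1 − Φ(3.04/√15.28) = 1 − Φ(0.7777) ≈ 0.21837. Doubling: P(τ_{3.04} ≤ 15.28) ≈ 2 · 0.21837 = 0.43674 ≈ 0.4367.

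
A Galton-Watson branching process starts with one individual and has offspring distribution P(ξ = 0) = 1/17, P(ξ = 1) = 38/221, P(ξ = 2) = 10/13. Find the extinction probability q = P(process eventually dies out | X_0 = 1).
q = 13/170

The pgf is f(s) = 1/17 + 38/221·s + 10/13·s². The extinction probability q is the smallest fixed point of f in [0, 1]. Setting s = f(s):
  10/13·s² + (38/221 − 1)·s + 1/17 = 0
  10/13·s² − (1/17 + 10/13)·s + 1/17 = 0
which factors as (s − 1)·(10/13·s − 1/17) = 0, giving roots s = 1 and s = (1/17)/(10/13) = 13/170.
Mean offspring μ = 38/221 + 2·10/13 = 378/221 > 1 (supercritical), so q < 1. The extinction probability is the smaller root: q = (1/17)/(10/13) = 13/170.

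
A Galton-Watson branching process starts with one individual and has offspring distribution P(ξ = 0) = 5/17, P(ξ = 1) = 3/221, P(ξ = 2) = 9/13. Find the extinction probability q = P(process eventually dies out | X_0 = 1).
q = 65/153

The pgf is f(s) = 5/17 + 3/221·s + 9/13·s². The extinction probability q is the smallest fixed point of f in [0, 1]. Setting s = f(s):
  9/13·s² + (3/221 − 1)·s + 5/17 = 0
  9/13·s² − (5/17 + 9/13)·s + 5/17 = 0
which factors as (s − 1)·(9/13·s − 5/17) = 0, giving roots s = 1 and s = (5/17)/(9/13) = 65/153.
Mean offspring μ = 3/221 + 2·9/13 = 309/221 > 1 (supercritical), so q < 1. The extinction probability is the smaller root: q = (5/17)/(9/13) = 65/153.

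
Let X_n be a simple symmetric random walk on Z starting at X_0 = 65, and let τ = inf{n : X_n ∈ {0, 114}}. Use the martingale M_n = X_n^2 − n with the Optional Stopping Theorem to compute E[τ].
E[τ] = 3185

M_n = X_n^2 − n is a martingale (since E[X_{n+1}^2 | F_n] = X_n^2 + 1). By OST (τ has finite mean in a bounded region), E[M_τ] = E[M_0] = X_0^2 − 0 = 65^2 = 4225. Also E[M_τ] = E[X_τ^2] − E[τ]. The walk exits at 0 or 114, with P(hit 114 first) = 65/114, so E[X_τ^2] = 114^2 · 65/114 + 0 = 7410. Thus E[τ] = E[X_τ^2] − E[M_τ] = 7410 − 4225 = 3185 = 65(114 − 65) = 3185.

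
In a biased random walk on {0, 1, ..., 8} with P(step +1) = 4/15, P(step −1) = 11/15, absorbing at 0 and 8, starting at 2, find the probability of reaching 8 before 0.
P(hit 8 before 0) = (1 − (11/4)^2) / (1 − (11/4)^8) = 4096/2040889

Let u_k denote P(reach 8 before 0 | start at k). Boundary: u_0 = 0, u_8 = 1. Recurrence: u_k = 4/15·u_{k+1} + 11/15·u_{k-1} for 1 ≤ k ≤ 7. Try u_k = A + B·r^k with r = q/p = (11/15)/(4/15) = 11/4. Substitution satisfies the recurrence; boundary conditions give:
  u_k = (1 − r^k) / (1 − r^N) = (1 − (11/4)^2) / (1 − (11/4)^8) = 4096/2040889.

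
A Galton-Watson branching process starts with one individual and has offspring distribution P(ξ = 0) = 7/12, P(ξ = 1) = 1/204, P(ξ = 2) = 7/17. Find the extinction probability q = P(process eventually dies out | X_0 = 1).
q = 1

Mean offspring μ = 0·7/12 + 1·1/204 + 2·7/17 = 169/204 ≤ 1. For μ ≤ 1 with offspring not concentrated at 1, the Galton-Watson process goes extinct almost surely, so q = 1.
(Algebraic check: The pgf is f(s) = 7/12 + 1/204·s + 7/17·s². The extinction probability q is the smallest fixed point of f in [0, 1]. Setting s = f(s):
  7/17·s² + (1/204 − 1)·s + 7/12 = 0
  7/17·s² − (7/12 + 7/17)·s + 7/12 = 0
which factors as (s − 1)·(7/17·s − 7/12) = 0, giving roots s = 1 and s = (7/12)/(7/17) = 17/12. Since 17/12 ≥ 1, the smallest root in [0, 1] is s = 1.)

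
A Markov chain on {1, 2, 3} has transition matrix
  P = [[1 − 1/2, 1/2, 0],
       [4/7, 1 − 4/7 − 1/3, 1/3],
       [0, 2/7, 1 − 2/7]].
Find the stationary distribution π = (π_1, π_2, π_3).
π = (48/139, 42/139, 49/139)

This is a birth-death chain on three states, which satisfies detailed balance: π_1 · P_{12} = π_2 · P_{21} and π_2 · P_{23} = π_3 · P_{32}.
From π_1 · 1/2 = π_2 · 4/7: π_2/π_1 = (1/2)/(4/7) = 7/8.
From π_2 · 1/3 = π_3 · 2/7: π_3/π_2 = (1/3)/(2/7) = 7/6.
Take π_1 proportional to 1; then unnormalized π = (1, 7/8, 49/48). Normalize by dividing by the sum 139/48:
  π = (48/139, 42/139, 49/139).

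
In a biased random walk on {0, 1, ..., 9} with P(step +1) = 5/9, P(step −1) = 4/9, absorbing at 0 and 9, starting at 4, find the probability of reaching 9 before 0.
P(hit 9 before 0) = (1 − (4/5)^4) / (1 − (4/5)^9) = 1153125/1690981

Let u_k denote P(reach 9 before 0 | start at k). Boundary: u_0 = 0, u_9 = 1. Recurrence: u_k = 5/9·u_{k+1} + 4/9·u_{k-1} for 1 ≤ k ≤ 8. Try u_k = A + B·r^k with r = q/p = (4/9)/(5/9) = 4/5. Substitution satisfies the recurrence; boundary conditions give:
  u_k = (1 − r^k) / (1 − r^N) = (1 − (4/5)^4) / (1 − (4/5)^9) = 1153125/1690981.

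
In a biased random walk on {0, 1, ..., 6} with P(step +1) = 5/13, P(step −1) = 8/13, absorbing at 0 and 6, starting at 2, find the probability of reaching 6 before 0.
P(hit 6 before 0) = (1 − (8/5)^2) / (1 − (8/5)^6) = 625/6321

Let u_k denote P(reach 6 before 0 | start at k). Boundary: u_0 = 0, u_6 = 1. Recurrence: u_k = 5/13·u_{k+1} + 8/13·u_{k-1} for 1 ≤ k ≤ 5. Try u_k = A + B·r^k with r = q/p = (8/13)/(5/13) = 8/5. Substitution satisfies the recurrence; boundary conditions give:
  u_k = (1 − r^k) / (1 − r^N) = (1 − (8/5)^2) / (1 − (8/5)^6) = 625/6321.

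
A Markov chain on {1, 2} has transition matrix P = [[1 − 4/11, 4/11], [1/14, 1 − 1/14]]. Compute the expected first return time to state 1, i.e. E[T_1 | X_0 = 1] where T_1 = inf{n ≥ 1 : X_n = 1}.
E[T_1 | X_0 = 1] = 1/π_1 = 67/11

For an irreducible recurrent Markov chain with stationary distribution π, E[T_i | X_0 = i] = 1/π_i (Kac's formula). Here π_1 = (1/14)/(4/11 + 1/14) = (1/14)/(67/154) = 11/67, so E[T_1 | X_0 = 1] = 1/π_1 = (4/11 + 1/14)/(1/14) = (67/154)/(1/14) = 67/11.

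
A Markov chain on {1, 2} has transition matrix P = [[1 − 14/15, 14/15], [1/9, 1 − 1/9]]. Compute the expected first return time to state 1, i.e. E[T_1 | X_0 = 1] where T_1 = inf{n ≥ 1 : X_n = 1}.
E[T_1 | X_0 = 1] = 1/π_1 = 47/5

For an irreducible recurrent Markov chain with stationary distribution π, E[T_i | X_0 = i] = 1/π_i (Kac's formula). Here π_1 = (1/9)/(14/15 + 1/9) = (1/9)/(47/45) = 5/47, so E[T_1 | X_0 = 1] = 1/π_1 = (14/15 + 1/9)/(1/9) = (47/45)/(1/9) = 47/5.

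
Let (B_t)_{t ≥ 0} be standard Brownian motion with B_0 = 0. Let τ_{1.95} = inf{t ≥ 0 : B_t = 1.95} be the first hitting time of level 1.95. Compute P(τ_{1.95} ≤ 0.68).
P(τ_{1.95} ≤ 0.68) = 2(1 − Φ(1.95/√0.68)) = 2(1 − Φ(2.3647)) ≈ 0.0180

By the reflection principle for standard BM, P(τ_b ≤ t) = 2 · P(B_t ≥ b). Since B_t ~ N(0, t), P(B_t ≥ 1.95) = 1 − Φ(1.95/√t) = 1 − Φ(1.95/√0.68) = 1 − Φ(2.3647) ≈ 0.00902. Doubling: P(τ_{1.95} ≤ 0.68) ≈ 2 · 0.00902 = 0.01804 ≈ 0.0180.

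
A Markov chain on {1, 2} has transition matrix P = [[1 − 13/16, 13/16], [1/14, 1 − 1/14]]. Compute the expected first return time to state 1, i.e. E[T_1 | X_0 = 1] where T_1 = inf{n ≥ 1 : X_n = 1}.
E[T_1 | X_0 = 1] = 1/π_1 = 99/8

For an irreducible recurrent Markov chain with stationary distribution π, E[T_i | X_0 = i] = 1/π_i (Kac's formula). Here π_1 = (1/14)/(13/16 + 1/14) = (1/14)/(99/112) = 8/99, so E[T_1 | X_0 = 1] = 1/π_1 = (13/16 + 1/14)/(1/14) = (99/112)/(1/14) = 99/8.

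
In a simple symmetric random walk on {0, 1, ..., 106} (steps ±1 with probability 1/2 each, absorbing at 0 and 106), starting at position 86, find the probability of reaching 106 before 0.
P(hit 106 before 0) = 86/106 = 43/53

Let u_k = P(hit 106 before 0 | start at k). Then u_0 = 0, u_106 = 1, and u_k = u_{k-1}/2 + u_{k+1}/2 for 1 ≤ k ≤ 105. This harmonic recurrence is solved by u_k = k/106, giving u_86 = 86/106 = 43/53.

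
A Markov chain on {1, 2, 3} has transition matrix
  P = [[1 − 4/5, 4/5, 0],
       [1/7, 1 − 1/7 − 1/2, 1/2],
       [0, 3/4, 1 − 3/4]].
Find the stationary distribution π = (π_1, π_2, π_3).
π = (3/31, 84/155, 56/155)

This is a birth-death chain on three states, which satisfies detailed balance: π_1 · P_{12} = π_2 · P_{21} and π_2 · P_{23} = π_3 · P_{32}.
From π_1 · 4/5 = π_2 · 1/7: π_2/π_1 = (4/5)/(1/7) = 28/5.
From π_2 · 1/2 = π_3 · 3/4: π_3/π_2 = (1/2)/(3/4) = 2/3.
Take π_1 proportional to 1; then unnormalized π = (1, 28/5, 56/15). Normalize by dividing by the sum 31/3:
  π = (3/31, 84/155, 56/155).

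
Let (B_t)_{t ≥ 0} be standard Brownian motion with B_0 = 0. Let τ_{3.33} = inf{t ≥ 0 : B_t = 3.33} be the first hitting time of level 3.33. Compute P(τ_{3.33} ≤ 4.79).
P(τ_{3.33} ≤ 4.79) = 2(1 − Φ(3.33/√4.79)) = 2(1 − Φ(1.5215)) ≈ 0.1281

By the reflection principle for standard BM, P(τ_b ≤ t) = 2 · P(B_t ≥ b). Since B_t ~ N(0, t), P(B_t ≥ 3.33) = 1 − Φ(3.33/√t) = 1 − Φ(3.33/√4.79) = 1 − Φ(1.5215) ≈ 0.06407. Doubling: P(τ_{3.33} ≤ 4.79) ≈ 2 · 0.06407 = 0.12814 ≈ 0.1281.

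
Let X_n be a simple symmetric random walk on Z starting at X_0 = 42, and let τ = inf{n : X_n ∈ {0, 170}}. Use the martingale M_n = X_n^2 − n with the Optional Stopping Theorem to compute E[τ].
E[τ] = 5376

M_n = X_n^2 − n is a martingale (since E[X_{n+1}^2 | F_n] = X_n^2 + 1). By OST (τ has finite mean in a bounded region), E[M_τ] = E[M_0] = X_0^2 − 0 = 42^2 = 1764. Also E[M_τ] = E[X_τ^2] − E[τ]. The walk exits at 0 or 170, with P(hit 170 first) = 42/170, so E[X_τ^2] = 170^2 · 42/170 + 0 = 7140. Thus E[τ] = E[X_τ^2] − E[M_τ] = 7140 − 1764 = 5376 = 42(170 − 42) = 5376.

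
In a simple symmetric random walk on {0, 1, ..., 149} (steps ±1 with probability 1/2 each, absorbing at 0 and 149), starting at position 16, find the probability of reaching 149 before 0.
P(hit 149 before 0) = 16/149

Let u_k = P(hit 149 before 0 | start at k). Then u_0 = 0, u_149 = 1, and u_k = u_{k-1}/2 + u_{k+1}/2 for 1 ≤ k ≤ 148. This harmonic recurrence is solved by u_k = k/149, giving u_16 = 16/149.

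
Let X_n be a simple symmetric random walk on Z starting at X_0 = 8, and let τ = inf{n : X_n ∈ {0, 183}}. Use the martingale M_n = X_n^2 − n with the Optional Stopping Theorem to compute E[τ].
E[τ] = 1400

M_n = X_n^2 − n is a martingale (since E[X_{n+1}^2 | F_n] = X_n^2 + 1). By OST (τ has finite mean in a bounded region), E[M_τ] = E[M_0] = X_0^2 − 0 = 8^2 = 64. Also E[M_τ] = E[X_τ^2] − E[τ]. The walk exits at 0 or 183, with P(hit 183 first) = 8/183, so E[X_τ^2] = 183^2 · 8/183 + 0 = 1464. Thus E[τ] = E[X_τ^2] − E[M_τ] = 1464 − 64 = 1400 = 8(183 − 8) = 1400.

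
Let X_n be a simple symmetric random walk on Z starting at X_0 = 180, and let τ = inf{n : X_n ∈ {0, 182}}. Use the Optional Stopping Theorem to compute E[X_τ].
E[X_τ] = 180

X_n is a martingale and τ is a bounded-mean stopping time (indeed τ is finite a.s. with bounded expectation since the walk is in a bounded region). By the OST, E[X_τ] = E[X_0] = 180. Equivalently: E[X_τ] = 182 · P(hit 182 first) + 0 · P(hit 0 first) = 182 · (180/182) = 180.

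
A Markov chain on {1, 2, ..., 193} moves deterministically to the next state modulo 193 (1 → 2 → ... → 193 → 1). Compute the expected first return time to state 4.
E[T_4 | X_0 = 4] = 193

The chain cycles deterministically, so starting at state 4 it returns in exactly 193 steps. Equivalently, the stationary distribution is uniform π_j = 1/193 for every state j, so by Kac's formula E[T_4] = 1/π_4 = 193.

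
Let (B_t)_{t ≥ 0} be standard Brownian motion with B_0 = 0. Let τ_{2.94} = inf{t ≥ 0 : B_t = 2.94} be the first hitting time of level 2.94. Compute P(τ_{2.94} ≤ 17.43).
P(τ_{2.94} ≤ 17.43) = 2(1 − Φ(2.94/√17.43)) = 2(1 − Φ(0.7042)) ≈ 0.4813

By the reflection principle for standard BM, P(τ_b ≤ t) = 2 · P(B_t ≥ b). Since B_t ~ N(0, t), P(B_t ≥ 2.94) = 1 − Φ(2.94/√t) = 1 − Φ(2.94/√17.43) = 1 − Φ(0.7042) ≈ 0.24065. Doubling: P(τ_{2.94} ≤ 17.43) ≈ 2 · 0.24065 = 0.48130 ≈ 0.4813.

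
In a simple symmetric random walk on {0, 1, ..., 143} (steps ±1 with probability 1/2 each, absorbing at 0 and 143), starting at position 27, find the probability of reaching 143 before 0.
P(hit 143 before 0) = 27/143

Let u_k = P(hit 143 before 0 | start at k). Then u_0 = 0, u_143 = 1, and u_k = u_{k-1}/2 + u_{k+1}/2 for 1 ≤ k ≤ 142. This harmonic recurrence is solved by u_k = k/143, giving u_27 = 27/143.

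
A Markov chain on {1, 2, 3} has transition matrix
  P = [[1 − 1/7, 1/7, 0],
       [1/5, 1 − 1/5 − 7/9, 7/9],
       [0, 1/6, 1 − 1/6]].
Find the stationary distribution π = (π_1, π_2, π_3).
π = (21/106, 15/106, 35/53)

This is a birth-death chain on three states, which satisfies detailed balance: π_1 · P_{12} = π_2 · P_{21} and π_2 · P_{23} = π_3 · P_{32}.
From π_1 · 1/7 = π_2 · 1/5: π_2/π_1 = (1/7)/(1/5) = 5/7.
From π_2 · 7/9 = π_3 · 1/6: π_3/π_2 = (7/9)/(1/6) = 14/3.
Take π_1 proportional to 1; then unnormalized π = (1, 5/7, 10/3). Normalize by dividing by the sum 106/21:
  π = (21/106, 15/106, 35/53).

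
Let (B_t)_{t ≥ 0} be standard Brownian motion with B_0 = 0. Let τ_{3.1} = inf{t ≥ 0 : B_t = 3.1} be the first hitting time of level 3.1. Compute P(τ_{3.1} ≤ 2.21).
P(τ_{3.1} ≤ 2.21) = 2(1 − Φ(3.1/√2.21)) = 2(1 − Φ(2.0853)) ≈ 0.0370

By the reflection principle for standard BM, P(τ_b ≤ t) = 2 · P(B_t ≥ b). Since B_t ~ N(0, t), P(B_t ≥ 3.1) = 1 − Φ(3.1/√t) = 1 − Φ(3.1/√2.21) = 1 − Φ(2.0853) ≈ 0.01852. Doubling: P(τ_{3.1} ≤ 2.21) ≈ 2 · 0.01852 = 0.03704 ≈ 0.0370.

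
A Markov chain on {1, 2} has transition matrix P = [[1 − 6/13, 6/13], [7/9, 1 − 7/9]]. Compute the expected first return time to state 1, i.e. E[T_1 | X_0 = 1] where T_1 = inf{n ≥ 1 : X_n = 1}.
E[T_1 | X_0 = 1] = 1/π_1 = 145/91

For an irreducible recurrent Markov chain with stationary distribution π, E[T_i | X_0 = i] = 1/π_i (Kac's formula). Here π_1 = (7/9)/(6/13 + 7/9) = (7/9)/(145/117) = 91/145, so E[T_1 | X_0 = 1] = 1/π_1 = (6/13 + 7/9)/(7/9) = (145/117)/(7/9) = 145/91.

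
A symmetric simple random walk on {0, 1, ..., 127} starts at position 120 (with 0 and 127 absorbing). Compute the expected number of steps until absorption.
E[τ | X_0 = 120] = 840

Let v_k = E[τ | X_0 = k]. Boundary: v_0 = v_127 = 0. Recurrence: v_k = 1 + (v_{k-1} + v_{k+1})/2 for 1 ≤ k ≤ 126. The particular solution to v_k − (v_{k-1} + v_{k+1})/2 = 1 is v_k = −k^2. Adding homogeneous solution A + B k and matching boundaries gives v_k = k (127 − k). Substituting k = 120: v_120 = 120 · 7 = 840.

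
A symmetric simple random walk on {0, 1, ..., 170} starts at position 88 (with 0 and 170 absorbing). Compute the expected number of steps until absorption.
E[τ | X_0 = 88] = 7216

Let v_k = E[τ | X_0 = k]. Boundary: v_0 = v_170 = 0. Recurrence: v_k = 1 + (v_{k-1} + v_{k+1})/2 for 1 ≤ k ≤ 169. The particular solution to v_k − (v_{k-1} + v_{k+1})/2 = 1 is v_k = −k^2. Adding homogeneous solution A + B k and matching boundaries gives v_k = k (170 − k). Substituting k = 88: v_88 = 88 · 82 = 7216.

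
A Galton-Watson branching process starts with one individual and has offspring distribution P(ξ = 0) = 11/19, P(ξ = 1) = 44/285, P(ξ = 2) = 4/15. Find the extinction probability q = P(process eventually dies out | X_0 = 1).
q = 1

Mean offspring μ = 0·11/19 + 1·44/285 + 2·4/15 = 196/285 ≤ 1. For μ ≤ 1 with offspring not concentrated at 1, the Galton-Watson process goes extinct almost surely, so q = 1.
(Algebraic check: The pgf is f(s) = 11/19 + 44/285·s + 4/15·s². The extinction probability q is the smallest fixed point of f in [0, 1]. Setting s = f(s):
  4/15·s² + (44/285 − 1)·s + 11/19 = 0
  4/15·s² − (11/19 + 4/15)·s + 11/19 = 0
which factors as (s − 1)·(4/15·s − 11/19) = 0, giving roots s = 1 and s = (11/19)/(4/15) = 165/76. Since 165/76 ≥ 1, the smallest root in [0, 1] is s = 1.)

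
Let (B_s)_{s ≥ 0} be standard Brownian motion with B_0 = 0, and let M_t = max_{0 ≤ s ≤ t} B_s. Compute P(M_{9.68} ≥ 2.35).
P(M_{9.68} ≥ 2.35) = 2·P(B_{9.68} ≥ 2.35) = 2(1 − Φ(2.35/√9.68)) ≈ 0.4501

By the reflection principle for Brownian motion, P(M_t ≥ a) = 2 · P(B_t ≥ a) for a ≥ 0. Since B_t ~ N(0, t), P(B_t ≥ 2.35) = 1 − Φ(2.35/√t) = 1 − Φ(2.35/√9.68) = 1 − Φ(0.7553). So
  P(M_{9.68} ≥ 2.35) = 2(1 − Φ(0.7553)) ≈ 0.4501.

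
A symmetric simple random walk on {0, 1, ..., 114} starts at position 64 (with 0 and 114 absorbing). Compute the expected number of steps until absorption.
E[τ | X_0 = 64] = 3200

Let v_k = E[τ | X_0 = k]. Boundary: v_0 = v_114 = 0. Recurrence: v_k = 1 + (v_{k-1} + v_{k+1})/2 for 1 ≤ k ≤ 113. The particular solution to v_k − (v_{k-1} + v_{k+1})/2 = 1 is v_k = −k^2. Adding homogeneous solution A + B k and matching boundaries gives v_k = k (114 − k). Substituting k = 64: v_64 = 64 · 50 = 3200.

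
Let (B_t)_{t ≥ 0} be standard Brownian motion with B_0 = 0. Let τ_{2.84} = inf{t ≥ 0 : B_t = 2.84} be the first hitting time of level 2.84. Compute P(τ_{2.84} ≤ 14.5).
P(τ_{2.84} ≤ 14.5) = 2(1 − Φ(2.84/√14.5)) = 2(1 − Φ(0.7458)) ≈ 0.4558

By the reflection principle for standard BM, P(τ_b ≤ t) = 2 · P(B_t ≥ b). Since B_t ~ N(0, t), P(B_t ≥ 2.84) = 1 − Φ(2.84/√t) = 1 − Φ(2.84/√14.5) = 1 − Φ(0.7458) ≈ 0.22789. Doubling: P(τ_{2.84} ≤ 14.5) ≈ 2 · 0.22789 = 0.45578 ≈ 0.4558.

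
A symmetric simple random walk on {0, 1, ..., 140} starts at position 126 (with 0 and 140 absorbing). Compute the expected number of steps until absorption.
E[τ | X_0 = 126] = 1764

Let v_k = E[τ | X_0 = k]. Boundary: v_0 = v_140 = 0. Recurrence: v_k = 1 + (v_{k-1} + v_{k+1})/2 for 1 ≤ k ≤ 139. The particular solution to v_k − (v_{k-1} + v_{k+1})/2 = 1 is v_k = −k^2. Adding homogeneous solution A + B k and matching boundaries gives v_k = k (140 − k). Substituting k = 126: v_126 = 126 · 14 = 1764.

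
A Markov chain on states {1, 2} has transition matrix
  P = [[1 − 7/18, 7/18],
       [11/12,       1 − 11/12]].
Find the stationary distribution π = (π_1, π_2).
π_1 = 33/47, π_2 = 14/47

Solve πP = π with π_1 + π_2 = 1. From πP = π: π_1 · (1 − 7/18) + π_2 · 11/12 = π_1 ⇒ π_2 · 11/12 = π_1 · 7/18 ⇒ π_2/π_1 = (7/18)/(11/12) = 14/33. Together with π_1 + π_2 = 1:
  π_1 = (11/12)/(7/18 + 11/12) = (11/12)/(47/36) = 33/47,
  π_2 = (7/18)/(7/18 + 11/12) = (7/18)/(47/36) = 14/47.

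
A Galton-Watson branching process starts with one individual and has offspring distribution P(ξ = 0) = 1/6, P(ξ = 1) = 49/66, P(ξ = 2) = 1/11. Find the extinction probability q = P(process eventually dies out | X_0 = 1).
q = 1

Mean offspring μ = 0·1/6 + 1·49/66 + 2·1/11 = 61/66 ≤ 1. For μ ≤ 1 with offspring not concentrated at 1, the Galton-Watson process goes extinct almost surely, so q = 1.
(Algebraic check: The pgf is f(s) = 1/6 + 49/66·s + 1/11·s². The extinction probability q is the smallest fixed point of f in [0, 1]. Setting s = f(s):
  1/11·s² + (49/66 − 1)·s + 1/6 = 0
  1/11·s² − (1/6 + 1/11)·s + 1/6 = 0
which factors as (s − 1)·(1/11·s − 1/6) = 0, giving roots s = 1 and s = (1/6)/(1/11) = 11/6. Since 11/6 ≥ 1, the smallest root in [0, 1] is s = 1.)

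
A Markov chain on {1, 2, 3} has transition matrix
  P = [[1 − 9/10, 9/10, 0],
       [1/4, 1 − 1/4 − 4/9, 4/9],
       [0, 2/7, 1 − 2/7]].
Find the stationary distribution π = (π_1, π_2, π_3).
π = (5/51, 6/17, 28/51)

This is a birth-death chain on three states, which satisfies detailed balance: π_1 · P_{12} = π_2 · P_{21} and π_2 · P_{23} = π_3 · P_{32}.
From π_1 · 9/10 = π_2 · 1/4: π_2/π_1 = (9/10)/(1/4) = 18/5.
From π_2 · 4/9 = π_3 · 2/7: π_3/π_2 = (4/9)/(2/7) = 14/9.
Take π_1 proportional to 1; then unnormalized π = (1, 18/5, 28/5). Normalize by dividing by the sum 51/5:
  π = (5/51, 6/17, 28/51).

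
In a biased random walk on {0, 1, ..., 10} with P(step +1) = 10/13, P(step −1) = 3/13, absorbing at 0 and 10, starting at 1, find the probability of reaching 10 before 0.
P(hit 10 before 0) = (1 − (3/10)^1) / (1 − (3/10)^10) = 1000000000/1428562993

Let u_k denote P(reach 10 before 0 | start at k). Boundary: u_0 = 0, u_10 = 1. Recurrence: u_k = 10/13·u_{k+1} + 3/13·u_{k-1} for 1 ≤ k ≤ 9. Try u_k = A + B·r^k with r = q/p = (3/13)/(10/13) = 3/10. Substitution satisfies the recurrence; boundary conditions give:
  u_k = (1 − r^k) / (1 − r^N) = (1 − (3/10)^1) / (1 − (3/10)^10) = 1000000000/1428562993.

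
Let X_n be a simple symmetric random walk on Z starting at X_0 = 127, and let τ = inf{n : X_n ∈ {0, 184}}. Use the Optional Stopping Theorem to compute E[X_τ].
E[X_τ] = 127

X_n is a martingale and τ is a bounded-mean stopping time (indeed τ is finite a.s. with bounded expectation since the walk is in a bounded region). By the OST, E[X_τ] = E[X_0] = 127. Equivalently: E[X_τ] = 184 · P(hit 184 first) + 0 · P(hit 0 first) = 184 · (127/184) = 127.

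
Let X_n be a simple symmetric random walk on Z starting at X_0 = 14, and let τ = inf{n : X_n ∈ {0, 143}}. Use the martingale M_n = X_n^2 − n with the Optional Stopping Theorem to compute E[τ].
E[τ] = 1806

M_n = X_n^2 − n is a martingale (since E[X_{n+1}^2 | F_n] = X_n^2 + 1). By OST (τ has finite mean in a bounded region), E[M_τ] = E[M_0] = X_0^2 − 0 = 14^2 = 196. Also E[M_τ] = E[X_τ^2] − E[τ]. The walk exits at 0 or 143, with P(hit 143 first) = 14/143, so E[X_τ^2] = 143^2 · 14/143 + 0 = 2002. Thus E[τ] = E[X_τ^2] − E[M_τ] = 2002 − 196 = 1806 = 14(143 − 14) = 1806.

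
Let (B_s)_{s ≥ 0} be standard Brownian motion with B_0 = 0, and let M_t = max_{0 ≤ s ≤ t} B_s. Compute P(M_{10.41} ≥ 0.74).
P(M_{10.41} ≥ 0.74) = 2·P(B_{10.41} ≥ 0.74) = 2(1 − Φ(0.74/√10.41)) ≈ 0.8186

By the reflection principle for Brownian motion, P(M_t ≥ a) = 2 · P(B_t ≥ a) for a ≥ 0. Since B_t ~ N(0, t), P(B_t ≥ 0.74) = 1 − Φ(0.74/√t) = 1 − Φ(0.74/√10.41) = 1 − Φ(0.2294). So
  P(M_{10.41} ≥ 0.74) = 2(1 − Φ(0.2294)) ≈ 0.8186.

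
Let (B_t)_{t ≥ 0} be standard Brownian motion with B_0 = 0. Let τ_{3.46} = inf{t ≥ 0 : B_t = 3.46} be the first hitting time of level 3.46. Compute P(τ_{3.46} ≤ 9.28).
P(τ_{3.46} ≤ 9.28) = 2(1 − Φ(3.46/√9.28)) = 2(1 − Φ(1.1358)) ≈ 0.2560

By the reflection principle for standard BM, P(τ_b ≤ t) = 2 · P(B_t ≥ b). Since B_t ~ N(0, t), P(B_t ≥ 3.46) = 1 − Φ(3.46/√t) = 1 − Φ(3.46/√9.28) = 1 − Φ(1.1358) ≈ 0.12802. Doubling: P(τ_{3.46} ≤ 9.28) ≈ 2 · 0.12802 = 0.25604 ≈ 0.2560.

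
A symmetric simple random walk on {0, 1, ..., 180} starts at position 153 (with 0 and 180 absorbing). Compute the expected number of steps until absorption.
E[τ | X_0 = 153] = 4131

Let v_k = E[τ | X_0 = k]. Boundary: v_0 = v_180 = 0. Recurrence: v_k = 1 + (v_{k-1} + v_{k+1})/2 for 1 ≤ k ≤ 179. The particular solution to v_k − (v_{k-1} + v_{k+1})/2 = 1 is v_k = −k^2. Adding homogeneous solution A + B k and matching boundaries gives v_k = k (180 − k). Substituting k = 153: v_153 = 153 · 27 = 4131.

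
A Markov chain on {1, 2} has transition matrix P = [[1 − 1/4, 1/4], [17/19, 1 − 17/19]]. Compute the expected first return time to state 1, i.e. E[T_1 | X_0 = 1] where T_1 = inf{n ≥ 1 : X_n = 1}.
E[T_1 | X_0 = 1] = 1/π_1 = 87/68

For an irreducible recurrent Markov chain with stationary distribution π, E[T_i | X_0 = i] = 1/π_i (Kac's formula). Here π_1 = (17/19)/(1/4 + 17/19) = (17/19)/(87/76) = 68/87, so E[T_1 | X_0 = 1] = 1/π_1 = (1/4 + 17/19)/(17/19) = (87/76)/(17/19) = 87/68.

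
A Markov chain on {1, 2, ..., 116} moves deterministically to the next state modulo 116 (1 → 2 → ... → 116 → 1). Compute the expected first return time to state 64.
E[T_64 | X_0 = 64] = 116

The chain cycles deterministically, so starting at state 64 it returns in exactly 116 steps. Equivalently, the stationary distribution is uniform π_j = 1/116 for every state j, so by Kac's formula E[T_64] = 1/π_64 = 116.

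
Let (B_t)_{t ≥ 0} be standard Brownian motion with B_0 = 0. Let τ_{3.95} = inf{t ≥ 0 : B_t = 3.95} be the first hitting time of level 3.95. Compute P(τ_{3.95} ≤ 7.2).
P(τ_{3.95} ≤ 7.2) = 2(1 − Φ(3.95/√7.2)) = 2(1 − Φ(1.4721)) ≈ 0.1410

By the reflection principle for standard BM, P(τ_b ≤ t) = 2 · P(B_t ≥ b). Since B_t ~ N(0, t), P(B_t ≥ 3.95) = 1 − Φ(3.95/√t) = 1 − Φ(3.95/√7.2) = 1 − Φ(1.4721) ≈ 0.07050. Doubling: P(τ_{3.95} ≤ 7.2) ≈ 2 · 0.07050 = 0.14100 ≈ 0.1410.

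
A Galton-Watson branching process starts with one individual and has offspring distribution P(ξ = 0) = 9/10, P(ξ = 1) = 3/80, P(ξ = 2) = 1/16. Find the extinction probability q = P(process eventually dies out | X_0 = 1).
q = 1

Mean offspring μ = 0·9/10 + 1·3/80 + 2·1/16 = 13/80 ≤ 1. For μ ≤ 1 with offspring not concentrated at 1, the Galton-Watson process goes extinct almost surely, so q = 1.
(Algebraic check: The pgf is f(s) = 9/10 + 3/80·s + 1/16·s². The extinction probability q is the smallest fixed point of f in [0, 1]. Setting s = f(s):
  1/16·s² + (3/80 − 1)·s + 9/10 = 0
  1/16·s² − (9/10 + 1/16)·s + 9/10 = 0
which factors as (s − 1)·(1/16·s − 9/10) = 0, giving roots s = 1 and s = (9/10)/(1/16) = 72/5. Since 72/5 ≥ 1, the smallest root in [0, 1] is s = 1.)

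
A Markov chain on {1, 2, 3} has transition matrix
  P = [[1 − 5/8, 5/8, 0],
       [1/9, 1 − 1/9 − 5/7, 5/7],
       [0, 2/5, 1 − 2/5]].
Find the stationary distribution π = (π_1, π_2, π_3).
π = (112/1867, 630/1867, 1125/1867)

This is a birth-death chain on three states, which satisfies detailed balance: π_1 · P_{12} = π_2 · P_{21} and π_2 · P_{23} = π_3 · P_{32}.
From π_1 · 5/8 = π_2 · 1/9: π_2/π_1 = (5/8)/(1/9) = 45/8.
From π_2 · 5/7 = π_3 · 2/5: π_3/π_2 = (5/7)/(2/5) = 25/14.
Take π_1 proportional to 1; then unnormalized π = (1, 45/8, 1125/112). Normalize by dividing by the sum 1867/112:
  π = (112/1867, 630/1867, 1125/1867).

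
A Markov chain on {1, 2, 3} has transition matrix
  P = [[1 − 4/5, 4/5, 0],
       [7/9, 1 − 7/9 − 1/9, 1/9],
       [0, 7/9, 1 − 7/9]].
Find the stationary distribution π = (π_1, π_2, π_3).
π = (245/533, 252/533, 36/533)

This is a birth-death chain on three states, which satisfies detailed balance: π_1 · P_{12} = π_2 · P_{21} and π_2 · P_{23} = π_3 · P_{32}.
From π_1 · 4/5 = π_2 · 7/9: π_2/π_1 = (4/5)/(7/9) = 36/35.
From π_2 · 1/9 = π_3 · 7/9: π_3/π_2 = (1/9)/(7/9) = 1/7.
Take π_1 proportional to 1; then unnormalized π = (1, 36/35, 36/245). Normalize by dividing by the sum 533/245:
  π = (245/533, 252/533, 36/533).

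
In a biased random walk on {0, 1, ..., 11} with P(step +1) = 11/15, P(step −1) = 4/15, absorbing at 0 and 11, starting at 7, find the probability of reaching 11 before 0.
P(hit 11 before 0) = (1 − (4/11)^7) / (1 − (4/11)^11) = 40724541781/40758210901

Let u_k denote P(reach 11 before 0 | start at k). Boundary: u_0 = 0, u_11 = 1. Recurrence: u_k = 11/15·u_{k+1} + 4/15·u_{k-1} for 1 ≤ k ≤ 10. Try u_k = A + B·r^k with r = q/p = (4/15)/(11/15) = 4/11. Substitution satisfies the recurrence; boundary conditions give:
  u_k = (1 − r^k) / (1 − r^N) = (1 − (4/11)^7) / (1 − (4/11)^11) = 40724541781/40758210901.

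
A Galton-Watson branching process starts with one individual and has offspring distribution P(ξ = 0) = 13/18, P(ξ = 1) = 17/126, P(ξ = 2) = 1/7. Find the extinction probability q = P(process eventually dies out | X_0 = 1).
q = 1

Mean offspring μ = 0·13/18 + 1·17/126 + 2·1/7 = 53/126 ≤ 1. For μ ≤ 1 with offspring not concentrated at 1, the Galton-Watson process goes extinct almost surely, so q = 1.
(Algebraic check: The pgf is f(s) = 13/18 + 17/126·s + 1/7·s². The extinction probability q is the smallest fixed point of f in [0, 1]. Setting s = f(s):
  1/7·s² + (17/126 − 1)·s + 13/18 = 0
  1/7·s² − (13/18 + 1/7)·s + 13/18 = 0
which factors as (s − 1)·(1/7·s − 13/18) = 0, giving roots s = 1 and s = (13/18)/(1/7) = 91/18. Since 91/18 ≥ 1, the smallest root in [0, 1] is s = 1.)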